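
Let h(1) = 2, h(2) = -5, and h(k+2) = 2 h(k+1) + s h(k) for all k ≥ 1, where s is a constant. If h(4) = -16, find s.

h(3) = -10 + 2s
h(4) = -20 - s
So -20 - s = -16, giving s = -4.

-4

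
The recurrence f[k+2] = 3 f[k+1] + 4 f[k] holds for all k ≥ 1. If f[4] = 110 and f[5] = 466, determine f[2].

Rearranging, f[k-2] = (f[k] - 3 f[k-1]) / 4.
f[3] = (466 - 3(110)) / 4 = 136/4 = 34
f[2] = (110 - 3(34)) / 4 = 8/4 = 2

2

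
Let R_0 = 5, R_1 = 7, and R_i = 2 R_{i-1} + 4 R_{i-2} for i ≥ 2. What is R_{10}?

R_2 = 2(7) + 4(5) = 34
R_3 = 2(34) + 4(7) = 96
R_4 = 2(96) + 4(34) = 328
R_5 = 2(328) + 4(96) = 1040
R_6 = 2(1040) + 4(328) = 3392
R_7 = 2(3392) + 4(1040) = 10944
R_8 = 2(10944) + 4(3392) = 35456
R_9 = 2(35456) + 4(10944) = 114688
R_{10} = 2(114688) + 4(35456) = 371200

371200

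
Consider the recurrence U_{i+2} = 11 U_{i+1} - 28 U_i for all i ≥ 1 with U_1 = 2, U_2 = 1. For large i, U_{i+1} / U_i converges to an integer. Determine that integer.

7

The characteristic equation is r^2 - 11r + 28 = 0, which factors as (r - 7)(r - 4) = 0.
So the roots are 7 and 4. Since |7| > |4| and the coefficient of 7^i is non-zero, the ratio tends to 7.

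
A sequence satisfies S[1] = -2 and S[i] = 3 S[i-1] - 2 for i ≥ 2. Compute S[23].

-94143178826

The fixed point is -2/(1 - 3) = 1, so S[i] - 1 = 3(S[i-1] - 1).
Hence S[i] = -3·3^{i-1} + 1.
S[23] = -3·3^{22} + 1 = -3·31381059609 + 1 = -94143178826.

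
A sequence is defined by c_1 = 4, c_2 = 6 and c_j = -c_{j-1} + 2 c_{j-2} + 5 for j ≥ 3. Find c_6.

16

c_3 = -6 + 2(4) + 5 = 7
c_4 = -7 + 2(6) + 5 = 10
c_5 = -10 + 2(7) + 5 = 9
c_6 = -9 + 2(10) + 5 = 16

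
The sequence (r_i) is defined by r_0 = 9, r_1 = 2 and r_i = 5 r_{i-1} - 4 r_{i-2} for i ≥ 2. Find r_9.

-611658

r_2 = 5*2 - 4*9 = -26
r_3 = 5*(-26) - 4*2 = -138
r_4 = 5*(-138) - 4*(-26) = -586
r_5 = 5*(-586) - 4*(-138) = -2378
r_6 = 5*(-2378) - 4*(-586) = -9546
r_7 = 5*(-9546) - 4*(-2378) = -38218
r_8 = 5*(-38218) - 4*(-9546) = -152906
r_9 = 5*(-152906) - 4*(-38218) = -611658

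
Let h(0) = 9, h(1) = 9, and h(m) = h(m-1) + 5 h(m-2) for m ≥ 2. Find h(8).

h(2) = 9 + 5(9) = 54
h(3) = 54 + 5(9) = 99
h(4) = 99 + 5(54) = 369
h(5) = 369 + 5(99) = 864
h(6) = 864 + 5(369) = 2709
h(7) = 2709 + 5(864) = 7029
h(8) = 7029 + 5(2709) = 20574

20574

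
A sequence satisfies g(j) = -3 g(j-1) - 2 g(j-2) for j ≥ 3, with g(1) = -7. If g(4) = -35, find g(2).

1

Let g(2) = v.
g(3) = 14 - 3v
g(4) = -42 + 7v
So -42 + 7v = -35, giving v = 1.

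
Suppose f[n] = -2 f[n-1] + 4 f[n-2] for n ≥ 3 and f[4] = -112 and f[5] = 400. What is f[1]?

8

Rearranging, f[n-2] = (f[n] + 2 f[n-1]) / 4.
f[3] = (400 + 2·(-112)) / 4 = 176/4 = 44
f[2] = (-112 + 2·44) / 4 = -24/4 = -6
f[1] = (44 + 2·(-6)) / 4 = 32/4 = 8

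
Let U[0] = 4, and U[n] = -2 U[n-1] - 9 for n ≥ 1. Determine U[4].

U[1] = -2·4 - 9 = -17
U[2] = -2·(-17) - 9 = 25
U[3] = -2·25 - 9 = -59
U[4] = -2·(-59) - 9 = 109

109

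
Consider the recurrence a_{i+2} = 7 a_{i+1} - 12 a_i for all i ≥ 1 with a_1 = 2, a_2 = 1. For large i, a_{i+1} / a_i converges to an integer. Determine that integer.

4

The characteristic equation is r^2 - 7r + 12 = 0, which factors as (r - 4)(r - 3) = 0.
So the roots are 4 and 3. Since |4| > |3| and the coefficient of 4^i is non-zero, the ratio tends to 4.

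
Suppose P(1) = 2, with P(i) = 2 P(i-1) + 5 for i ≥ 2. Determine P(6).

219

P(2) = 2*2 + 5 = 9
P(3) = 2*9 + 5 = 23
P(4) = 2*23 + 5 = 51
P(5) = 2*51 + 5 = 107
P(6) = 2*107 + 5 = 219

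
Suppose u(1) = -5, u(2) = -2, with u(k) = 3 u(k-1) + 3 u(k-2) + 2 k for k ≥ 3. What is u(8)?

-8726

u(3) = 3(-2) + 3(-5) + 6 = -15
u(4) = 3(-15) + 3(-2) + 8 = -43
u(5) = 3(-43) + 3(-15) + 10 = -164
u(6) = 3(-164) + 3(-43) + 12 = -609
u(7) = 3(-609) + 3(-164) + 14 = -2305
u(8) = 3(-2305) + 3(-609) + 16 = -8726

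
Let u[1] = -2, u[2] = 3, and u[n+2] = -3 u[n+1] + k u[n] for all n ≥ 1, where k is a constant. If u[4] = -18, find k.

u[3] = -9 - 2k
u[4] = 27 + 9k
So 27 + 9k = -18, giving k = -5.

-5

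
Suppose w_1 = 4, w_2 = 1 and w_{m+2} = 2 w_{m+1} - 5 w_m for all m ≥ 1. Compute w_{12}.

w_3 = 2*1 - 5*4 = -18
w_4 = 2*(-18) - 5*1 = -41
w_5 = 2*(-41) - 5*(-18) = 8
w_6 = 2*8 - 5*(-41) = 221
w_7 = 2*221 - 5*8 = 402
w_8 = 2*402 - 5*221 = -301
w_9 = 2*(-301) - 5*402 = -2612
w_{10} = 2*(-2612) - 5*(-301) = -3719
w_{11} = 2*(-3719) - 5*(-2612) = 5622
w_{12} = 2*5622 - 5*(-3719) = 29839

29839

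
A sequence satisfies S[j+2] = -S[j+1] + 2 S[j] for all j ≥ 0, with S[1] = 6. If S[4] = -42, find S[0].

Let S[0] = z.
S[2] = -6 + 2z
S[3] = 18 - 2z
S[4] = -30 + 6z
So -30 + 6z = -42, giving z = -2.

-2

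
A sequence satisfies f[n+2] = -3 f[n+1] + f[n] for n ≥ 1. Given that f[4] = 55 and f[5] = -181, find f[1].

Rearranging, f[n-2] = f[n] + 3 f[n-1].
f[3] = -181 + 3·55 = -16
f[2] = 55 + 3·(-16) = 7
f[1] = -16 + 3·7 = 5

5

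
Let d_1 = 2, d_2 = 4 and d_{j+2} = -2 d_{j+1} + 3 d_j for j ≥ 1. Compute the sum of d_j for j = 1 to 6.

106

d_3 = -2·4 + 3·2 = -2
d_4 = -2·(-2) + 3·4 = 16
d_5 = -2·16 + 3·(-2) = -38
d_6 = -2·(-38) + 3·16 = 124
Sum = 2 + 4 + (-2) + 16 + (-38) + 124 = 106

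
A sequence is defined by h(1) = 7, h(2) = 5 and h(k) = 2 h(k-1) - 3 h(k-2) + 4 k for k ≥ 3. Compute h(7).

81

h(3) = 2·5 - 3·7 + 12 = 1
h(4) = 2·1 - 3·5 + 16 = 3
h(5) = 2·3 - 3·1 + 20 = 23
h(6) = 2·23 - 3·3 + 24 = 61
h(7) = 2·61 - 3·23 + 28 = 81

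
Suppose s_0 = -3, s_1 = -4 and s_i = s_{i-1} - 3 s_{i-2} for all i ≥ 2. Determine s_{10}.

-790

s_2 = (-4) - 3(-3) = 5
s_3 = 5 - 3(-4) = 17
s_4 = 17 - 3(5) = 2
s_5 = 2 - 3(17) = -49
s_6 = (-49) - 3(2) = -55
s_7 = (-55) - 3(-49) = 92
s_8 = 92 - 3(-55) = 257
s_9 = 257 - 3(92) = -19
s_{10} = (-19) - 3(257) = -790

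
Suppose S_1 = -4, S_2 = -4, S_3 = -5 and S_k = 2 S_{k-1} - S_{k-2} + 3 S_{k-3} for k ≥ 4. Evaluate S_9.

S_4 = 2(-5) - (-4) + 3(-4) = -18
S_5 = 2(-18) - (-5) + 3(-4) = -43
S_6 = 2(-43) - (-18) + 3(-5) = -83
S_7 = 2(-83) - (-43) + 3(-18) = -177
S_8 = 2(-177) - (-83) + 3(-43) = -400
S_9 = 2(-400) - (-177) + 3(-83) = -872

-872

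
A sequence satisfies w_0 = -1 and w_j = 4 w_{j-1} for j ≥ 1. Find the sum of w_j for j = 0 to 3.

w_1 = 4(-1) = -4
w_2 = 4(-4) = -16
w_3 = 4(-16) = -64
Sum = (-1) + (-4) + (-16) + (-64) = -85

-85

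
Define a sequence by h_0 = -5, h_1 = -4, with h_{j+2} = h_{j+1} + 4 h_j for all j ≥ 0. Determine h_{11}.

-88936

h_2 = (-4) + 4(-5) = -24
h_3 = (-24) + 4(-4) = -40
h_4 = (-40) + 4(-24) = -136
h_5 = (-136) + 4(-40) = -296
h_6 = (-296) + 4(-136) = -840
h_7 = (-840) + 4(-296) = -2024
h_8 = (-2024) + 4(-840) = -5384
h_9 = (-5384) + 4(-2024) = -13480
h_{10} = (-13480) + 4(-5384) = -35016
h_{11} = (-35016) + 4(-13480) = -88936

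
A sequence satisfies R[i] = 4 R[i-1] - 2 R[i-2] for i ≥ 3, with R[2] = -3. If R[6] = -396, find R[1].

Let R[1] = v.
R[3] = -12 - 2v
R[4] = -42 - 8v
R[5] = -144 - 28v
R[6] = -492 - 96v
So -492 - 96v = -396, giving v = -1.

-1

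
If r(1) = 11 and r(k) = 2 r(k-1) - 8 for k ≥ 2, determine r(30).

The fixed point is -8/(1 - 2) = 8, so r(k) - 8 = 2(r(k-1) - 8).
Hence r(k) = 3·2^{k-1} + 8.
r(30) = 3·2^{29} + 8 = 3·536870912 + 8 = 1610612744.

1610612744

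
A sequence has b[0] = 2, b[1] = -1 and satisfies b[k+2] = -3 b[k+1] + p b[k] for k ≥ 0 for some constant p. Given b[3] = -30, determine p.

3

b[2] = 3 + 2p
b[3] = -9 - 7p
So -9 - 7p = -30, giving p = 3.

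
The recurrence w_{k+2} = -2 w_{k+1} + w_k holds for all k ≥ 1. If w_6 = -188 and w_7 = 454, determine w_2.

-4

Rearranging, w_{k-2} = w_k + 2 w_{k-1}.
w_5 = 454 + 2*(-188) = 78
w_4 = -188 + 2*78 = -32
w_3 = 78 + 2*(-32) = 14
w_2 = -32 + 2*14 = -4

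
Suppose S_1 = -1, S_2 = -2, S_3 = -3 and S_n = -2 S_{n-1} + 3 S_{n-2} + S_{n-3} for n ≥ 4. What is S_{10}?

1153

S_4 = -2·(-3) + 3·(-2) + (-1) = -1
S_5 = -2·(-1) + 3·(-3) + (-2) = -9
S_6 = -2·(-9) + 3·(-1) + (-3) = 12
S_7 = -2·12 + 3·(-9) + (-1) = -52
S_8 = -2·(-52) + 3·12 + (-9) = 131
S_9 = -2·131 + 3·(-52) + 12 = -406
S_{10} = -2·(-406) + 3·131 + (-52) = 1153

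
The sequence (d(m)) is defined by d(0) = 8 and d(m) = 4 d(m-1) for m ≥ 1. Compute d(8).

d(1) = 4(8) = 32
d(2) = 4(32) = 128
d(3) = 4(128) = 512
d(4) = 4(512) = 2048
d(5) = 4(2048) = 8192
d(6) = 4(8192) = 32768
d(7) = 4(32768) = 131072
d(8) = 4(131072) = 524288

524288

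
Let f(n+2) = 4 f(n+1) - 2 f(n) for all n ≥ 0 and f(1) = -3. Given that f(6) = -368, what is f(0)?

Let f(0) = w.
f(2) = -12 - 2w
f(3) = -42 - 8w
f(4) = -144 - 28w
f(5) = -492 - 96w
f(6) = -1680 - 328w
So -1680 - 328w = -368, giving w = -4.

-4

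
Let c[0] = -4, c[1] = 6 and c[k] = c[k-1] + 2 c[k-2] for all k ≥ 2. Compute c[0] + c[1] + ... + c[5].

c[2] = 6 + 2(-4) = -2
c[3] = (-2) + 2(6) = 10
c[4] = 10 + 2(-2) = 6
c[5] = 6 + 2(10) = 26
Sum = (-4) + 6 + (-2) + 10 + 6 + 26 = 42

42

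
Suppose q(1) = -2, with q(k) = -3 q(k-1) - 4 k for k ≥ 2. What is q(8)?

q(2) = -3*(-2) - 8 = -2
q(3) = -3*(-2) - 12 = -6
q(4) = -3*(-6) - 16 = 2
q(5) = -3*2 - 20 = -26
q(6) = -3*(-26) - 24 = 54
q(7) = -3*54 - 28 = -190
q(8) = -3*(-190) - 32 = 538

538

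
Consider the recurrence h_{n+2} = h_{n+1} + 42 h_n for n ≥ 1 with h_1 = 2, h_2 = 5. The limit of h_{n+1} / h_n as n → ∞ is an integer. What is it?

7

The characteristic equation is r^2 - r - 42 = 0, which factors as (r - 7)(r + 6) = 0.
So the roots are 7 and -6. Since |7| > |-6| and the coefficient of 7^n is non-zero, the ratio tends to 7.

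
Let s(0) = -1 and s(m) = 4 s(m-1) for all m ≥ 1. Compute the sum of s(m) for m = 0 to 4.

s(1) = 4*(-1) = -4
s(2) = 4*(-4) = -16
s(3) = 4*(-16) = -64
s(4) = 4*(-64) = -256
Sum = (-1) + (-4) + (-16) + (-64) + (-256) = -341

-341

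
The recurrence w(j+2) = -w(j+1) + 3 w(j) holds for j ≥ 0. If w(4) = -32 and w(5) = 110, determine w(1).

Rearranging, w(j-2) = (w(j) + w(j-1)) / 3.
w(3) = (110 + (-32)) / 3 = 78/3 = 26
w(2) = (-32 + 26) / 3 = -6/3 = -2
w(1) = (26 + (-2)) / 3 = 24/3 = 8

8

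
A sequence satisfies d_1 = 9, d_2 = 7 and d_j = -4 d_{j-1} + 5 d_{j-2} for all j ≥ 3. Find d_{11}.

d_3 = -4(7) + 5(9) = 17
d_4 = -4(17) + 5(7) = -33
d_5 = -4(-33) + 5(17) = 217
d_6 = -4(217) + 5(-33) = -1033
d_7 = -4(-1033) + 5(217) = 5217
d_8 = -4(5217) + 5(-1033) = -26033
d_9 = -4(-26033) + 5(5217) = 130217
d_{10} = -4(130217) + 5(-26033) = -651033
d_{11} = -4(-651033) + 5(130217) = 3255217

3255217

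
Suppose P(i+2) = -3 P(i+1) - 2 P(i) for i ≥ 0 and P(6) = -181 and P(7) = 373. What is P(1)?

Rearranging, P(i-2) = (P(i) + 3 P(i-1)) / -2.
P(5) = (373 + 3(-181)) / -2 = -170/-2 = 85
P(4) = (-181 + 3(85)) / -2 = 74/-2 = -37
P(3) = (85 + 3(-37)) / -2 = -26/-2 = 13
P(2) = (-37 + 3(13)) / -2 = 2/-2 = -1
P(1) = (13 + 3(-1)) / -2 = 10/-2 = -5

-5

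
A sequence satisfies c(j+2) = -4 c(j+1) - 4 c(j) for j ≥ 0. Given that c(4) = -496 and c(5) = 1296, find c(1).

Rearranging, c(j-2) = (c(j) + 4 c(j-1)) / -4.
c(3) = (1296 + 4*(-496)) / -4 = -688/-4 = 172
c(2) = (-496 + 4*172) / -4 = 192/-4 = -48
c(1) = (172 + 4*(-48)) / -4 = -20/-4 = 5

5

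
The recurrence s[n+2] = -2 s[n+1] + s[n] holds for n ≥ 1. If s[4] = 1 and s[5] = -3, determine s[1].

-3

Rearranging, s[n-2] = s[n] + 2 s[n-1].
s[3] = -3 + 2(1) = -1
s[2] = 1 + 2(-1) = -1
s[1] = -1 + 2(-1) = -3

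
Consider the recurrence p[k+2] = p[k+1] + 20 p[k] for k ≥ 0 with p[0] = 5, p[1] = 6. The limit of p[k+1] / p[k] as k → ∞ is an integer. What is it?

5

The characteristic equation is r^2 - r - 20 = 0, which factors as (r - 5)(r + 4) = 0.
So the roots are 5 and -4. Since |5| > |-4| and the coefficient of 5^k is non-zero, the ratio tends to 5.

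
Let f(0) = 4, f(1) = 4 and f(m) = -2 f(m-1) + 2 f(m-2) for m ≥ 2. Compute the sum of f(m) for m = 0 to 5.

f(2) = -2·4 + 2·4 = 0
f(3) = -2·0 + 2·4 = 8
f(4) = -2·8 + 2·0 = -16
f(5) = -2·(-16) + 2·8 = 48
Sum = 4 + 4 + 0 + 8 + (-16) + 48 = 48

48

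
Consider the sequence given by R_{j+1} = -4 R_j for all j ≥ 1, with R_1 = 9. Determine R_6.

R_2 = -4(9) = -36
R_3 = -4(-36) = 144
R_4 = -4(144) = -576
R_5 = -4(-576) = 2304
R_6 = -4(2304) = -9216

-9216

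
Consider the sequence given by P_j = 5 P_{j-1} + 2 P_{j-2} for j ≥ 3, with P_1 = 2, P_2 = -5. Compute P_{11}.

-14834561

P_3 = 5·(-5) + 2·2 = -21
P_4 = 5·(-21) + 2·(-5) = -115
P_5 = 5·(-115) + 2·(-21) = -617
P_6 = 5·(-617) + 2·(-115) = -3315
P_7 = 5·(-3315) + 2·(-617) = -17809
P_8 = 5·(-17809) + 2·(-3315) = -95675
P_9 = 5·(-95675) + 2·(-17809) = -513993
P_{10} = 5·(-513993) + 2·(-95675) = -2761315
P_{11} = 5·(-2761315) + 2·(-513993) = -14834561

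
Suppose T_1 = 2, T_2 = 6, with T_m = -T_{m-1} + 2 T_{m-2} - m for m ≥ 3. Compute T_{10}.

T_3 = -6 + 2*2 - 3 = -5
T_4 = -(-5) + 2*6 - 4 = 13
T_5 = -13 + 2*(-5) - 5 = -28
T_6 = -(-28) + 2*13 - 6 = 48
T_7 = -48 + 2*(-28) - 7 = -111
T_8 = -(-111) + 2*48 - 8 = 199
T_9 = -199 + 2*(-111) - 9 = -430
T_{10} = -(-430) + 2*199 - 10 = 818

818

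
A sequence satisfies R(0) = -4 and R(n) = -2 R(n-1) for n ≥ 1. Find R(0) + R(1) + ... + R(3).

R(1) = -2*(-4) = 8
R(2) = -2*8 = -16
R(3) = -2*(-16) = 32
Sum = (-4) + 8 + (-16) + 32 = 20

20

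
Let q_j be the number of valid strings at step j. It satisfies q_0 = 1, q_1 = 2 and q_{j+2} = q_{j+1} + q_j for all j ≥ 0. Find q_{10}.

144

q_2 = 2 + 1 = 3
q_3 = 3 + 2 = 5
q_4 = 5 + 3 = 8
q_5 = 8 + 5 = 13
q_6 = 13 + 8 = 21
q_7 = 21 + 13 = 34
q_8 = 34 + 21 = 55
q_9 = 55 + 34 = 89
q_{10} = 89 + 55 = 144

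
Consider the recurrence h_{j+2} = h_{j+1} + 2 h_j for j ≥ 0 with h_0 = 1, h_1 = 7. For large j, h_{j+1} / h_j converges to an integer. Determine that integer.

2

The characteristic equation is r^2 - r - 2 = 0, which factors as (r - 2)(r + 1) = 0.
So the roots are 2 and -1. Since |2| > |-1| and the coefficient of 2^j is non-zero, the ratio tends to 2.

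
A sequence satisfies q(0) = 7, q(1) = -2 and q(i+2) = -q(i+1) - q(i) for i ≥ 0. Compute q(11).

q(2) = -(-2) - 7 = -5
q(3) = -(-5) - (-2) = 7
q(4) = -7 - (-5) = -2
q(5) = -(-2) - 7 = -5
q(6) = -(-5) - (-2) = 7
q(7) = -7 - (-5) = -2
q(8) = -(-2) - 7 = -5
q(9) = -(-5) - (-2) = 7
q(10) = -7 - (-5) = -2
q(11) = -(-2) - 7 = -5

-5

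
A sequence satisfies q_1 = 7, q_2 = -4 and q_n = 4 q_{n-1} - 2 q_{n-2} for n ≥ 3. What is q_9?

q_3 = 4(-4) - 2(7) = -30
q_4 = 4(-30) - 2(-4) = -112
q_5 = 4(-112) - 2(-30) = -388
q_6 = 4(-388) - 2(-112) = -1328
q_7 = 4(-1328) - 2(-388) = -4536
q_8 = 4(-4536) - 2(-1328) = -15488
q_9 = 4(-15488) - 2(-4536) = -52880

-52880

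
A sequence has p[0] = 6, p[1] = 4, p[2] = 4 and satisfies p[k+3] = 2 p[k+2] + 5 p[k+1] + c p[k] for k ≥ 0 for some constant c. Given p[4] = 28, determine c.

-3

p[3] = 28 + 6c
p[4] = 76 + 16c
So 76 + 16c = 28, giving c = -3.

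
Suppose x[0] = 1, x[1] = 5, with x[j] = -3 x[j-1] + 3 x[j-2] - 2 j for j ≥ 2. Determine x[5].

x[2] = -3*5 + 3*1 - 4 = -16
x[3] = -3*(-16) + 3*5 - 6 = 57
x[4] = -3*57 + 3*(-16) - 8 = -227
x[5] = -3*(-227) + 3*57 - 10 = 842

842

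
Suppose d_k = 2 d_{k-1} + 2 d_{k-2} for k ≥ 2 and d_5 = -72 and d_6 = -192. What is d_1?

-6

Rearranging, d_{k-2} = (d_k - 2 d_{k-1}) / 2.
d_4 = (-192 - 2*(-72)) / 2 = -48/2 = -24
d_3 = (-72 - 2*(-24)) / 2 = -24/2 = -12
d_2 = (-24 - 2*(-12)) / 2 = 0/2 = 0
d_1 = (-12 - 2*0) / 2 = -12/2 = -6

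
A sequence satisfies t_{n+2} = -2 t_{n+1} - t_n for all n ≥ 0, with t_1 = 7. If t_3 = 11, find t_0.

Let t_0 = x.
t_2 = -14 - x
t_3 = 21 + 2x
So 21 + 2x = 11, giving x = -5.

-5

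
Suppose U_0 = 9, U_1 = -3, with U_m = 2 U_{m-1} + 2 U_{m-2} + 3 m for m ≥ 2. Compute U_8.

U_2 = 2·(-3) + 2·9 + 6 = 18
U_3 = 2·18 + 2·(-3) + 9 = 39
U_4 = 2·39 + 2·18 + 12 = 126
U_5 = 2·126 + 2·39 + 15 = 345
U_6 = 2·345 + 2·126 + 18 = 960
U_7 = 2·960 + 2·345 + 21 = 2631
U_8 = 2·2631 + 2·960 + 24 = 7206

7206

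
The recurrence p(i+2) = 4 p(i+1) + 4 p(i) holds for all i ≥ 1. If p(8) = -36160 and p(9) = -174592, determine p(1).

2

Rearranging, p(i-2) = (p(i) - 4 p(i-1)) / 4.
p(7) = (-174592 - 4(-36160)) / 4 = -29952/4 = -7488
p(6) = (-36160 - 4(-7488)) / 4 = -6208/4 = -1552
p(5) = (-7488 - 4(-1552)) / 4 = -1280/4 = -320
p(4) = (-1552 - 4(-320)) / 4 = -272/4 = -68
p(3) = (-320 - 4(-68)) / 4 = -48/4 = -12
p(2) = (-68 - 4(-12)) / 4 = -20/4 = -5
p(1) = (-12 - 4(-5)) / 4 = 8/4 = 2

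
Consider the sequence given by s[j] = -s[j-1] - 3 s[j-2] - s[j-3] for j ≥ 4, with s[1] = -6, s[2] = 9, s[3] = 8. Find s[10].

s[4] = -8 - 3*9 - (-6) = -29
s[5] = -(-29) - 3*8 - 9 = -4
s[6] = -(-4) - 3*(-29) - 8 = 83
s[7] = -83 - 3*(-4) - (-29) = -42
s[8] = -(-42) - 3*83 - (-4) = -203
s[9] = -(-203) - 3*(-42) - 83 = 246
s[10] = -246 - 3*(-203) - (-42) = 405

405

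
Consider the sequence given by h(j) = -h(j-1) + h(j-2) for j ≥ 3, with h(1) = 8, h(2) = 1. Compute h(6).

h(3) = -1 + 8 = 7
h(4) = -7 + 1 = -6
h(5) = -(-6) + 7 = 13
h(6) = -13 + (-6) = -19

-19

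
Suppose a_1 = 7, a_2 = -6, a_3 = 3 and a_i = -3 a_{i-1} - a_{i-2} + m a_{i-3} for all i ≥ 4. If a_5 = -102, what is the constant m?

4

a_4 = -3 + 7m
a_5 = 6 - 27m
So 6 - 27m = -102, giving m = 4.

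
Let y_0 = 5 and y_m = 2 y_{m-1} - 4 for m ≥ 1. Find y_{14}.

16388

The fixed point is -4/(1 - 2) = 4, so y_m - 4 = 2(y_{m-1} - 4).
Hence y_m = 1·2^m + 4.
y_{14} = 1·2^{14} + 4 = 1·16384 + 4 = 16388.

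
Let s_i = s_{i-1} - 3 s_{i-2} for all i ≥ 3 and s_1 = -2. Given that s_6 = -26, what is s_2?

4

Let s_2 = x.
s_3 = 6 + x
s_4 = 6 - 2x
s_5 = -12 - 5x
s_6 = -30 + x
So -30 + x = -26, giving x = 4.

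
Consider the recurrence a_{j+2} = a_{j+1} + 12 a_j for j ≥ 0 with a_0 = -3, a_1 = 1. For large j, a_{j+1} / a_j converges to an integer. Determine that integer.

4

The characteristic equation is r^2 - r - 12 = 0, which factors as (r - 4)(r + 3) = 0.
So the roots are 4 and -3. Since |4| > |-3| and the coefficient of 4^j is non-zero, the ratio tends to 4.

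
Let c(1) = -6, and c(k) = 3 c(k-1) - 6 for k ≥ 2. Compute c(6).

c(2) = 3·(-6) - 6 = -24
c(3) = 3·(-24) - 6 = -78
c(4) = 3·(-78) - 6 = -240
c(5) = 3·(-240) - 6 = -726
c(6) = 3·(-726) - 6 = -2184

-2184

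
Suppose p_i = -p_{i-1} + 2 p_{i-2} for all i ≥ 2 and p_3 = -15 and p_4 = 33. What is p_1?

-3

Rearranging, p_{i-2} = (p_i + p_{i-1}) / 2.
p_2 = (33 + (-15)) / 2 = 18/2 = 9
p_1 = (-15 + 9) / 2 = -6/2 = -3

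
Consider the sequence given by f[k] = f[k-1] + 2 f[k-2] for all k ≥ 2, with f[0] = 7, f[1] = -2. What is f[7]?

208

f[2] = (-2) + 2(7) = 12
f[3] = 12 + 2(-2) = 8
f[4] = 8 + 2(12) = 32
f[5] = 32 + 2(8) = 48
f[6] = 48 + 2(32) = 112
f[7] = 112 + 2(48) = 208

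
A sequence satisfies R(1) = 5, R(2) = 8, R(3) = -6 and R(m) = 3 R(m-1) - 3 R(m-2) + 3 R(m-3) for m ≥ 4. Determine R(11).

R(4) = 3*(-6) - 3*8 + 3*5 = -27
R(5) = 3*(-27) - 3*(-6) + 3*8 = -39
R(6) = 3*(-39) - 3*(-27) + 3*(-6) = -54
R(7) = 3*(-54) - 3*(-39) + 3*(-27) = -126
R(8) = 3*(-126) - 3*(-54) + 3*(-39) = -333
R(9) = 3*(-333) - 3*(-126) + 3*(-54) = -783
R(10) = 3*(-783) - 3*(-333) + 3*(-126) = -1728
R(11) = 3*(-1728) - 3*(-783) + 3*(-333) = -3834

-3834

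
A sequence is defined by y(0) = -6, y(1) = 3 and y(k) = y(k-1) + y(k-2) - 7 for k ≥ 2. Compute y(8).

y(2) = 3 + (-6) - 7 = -10
y(3) = (-10) + 3 - 7 = -14
y(4) = (-14) + (-10) - 7 = -31
y(5) = (-31) + (-14) - 7 = -52
y(6) = (-52) + (-31) - 7 = -90
y(7) = (-90) + (-52) - 7 = -149
y(8) = (-149) + (-90) - 7 = -246

-246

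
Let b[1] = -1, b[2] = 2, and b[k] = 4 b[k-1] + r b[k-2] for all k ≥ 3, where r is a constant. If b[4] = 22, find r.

b[3] = 8 - r
b[4] = 32 - 2r
So 32 - 2r = 22, giving r = 5.

5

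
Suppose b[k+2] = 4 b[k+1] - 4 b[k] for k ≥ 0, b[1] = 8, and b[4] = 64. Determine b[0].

Let b[0] = x.
b[2] = 32 - 4x
b[3] = 96 - 16x
b[4] = 256 - 48x
So 256 - 48x = 64, giving x = 4.

4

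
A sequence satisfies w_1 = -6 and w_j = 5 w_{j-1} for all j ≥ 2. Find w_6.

w_2 = 5(-6) = -30
w_3 = 5(-30) = -150
w_4 = 5(-150) = -750
w_5 = 5(-750) = -3750
w_6 = 5(-3750) = -18750

-18750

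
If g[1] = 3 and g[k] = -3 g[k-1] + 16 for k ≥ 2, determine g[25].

The fixed point is 16/(1 + 3) = 4, so g[k] - 4 = -3(g[k-1] - 4).
Hence g[k] = -1·(-3)^{k-1} + 4.
g[25] = -1·(-3)^{24} + 4 = -1·282429536481 + 4 = -282429536477.

-282429536477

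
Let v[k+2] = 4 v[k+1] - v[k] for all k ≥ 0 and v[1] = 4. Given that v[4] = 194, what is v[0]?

2

Let v[0] = y.
v[2] = 16 - y
v[3] = 60 - 4y
v[4] = 224 - 15y
So 224 - 15y = 194, giving y = 2.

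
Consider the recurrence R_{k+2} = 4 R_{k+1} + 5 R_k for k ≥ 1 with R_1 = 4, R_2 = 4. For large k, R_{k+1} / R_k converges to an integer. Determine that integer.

5

The characteristic equation is r^2 - 4r - 5 = 0, which factors as (r - 5)(r + 1) = 0.
So the roots are 5 and -1. Since |5| > |-1| and the coefficient of 5^k is non-zero, the ratio tends to 5.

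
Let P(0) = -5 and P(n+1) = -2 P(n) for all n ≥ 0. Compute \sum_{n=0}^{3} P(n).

25

P(1) = -2(-5) = 10
P(2) = -2(10) = -20
P(3) = -2(-20) = 40
Sum = (-5) + 10 + (-20) + 40 = 25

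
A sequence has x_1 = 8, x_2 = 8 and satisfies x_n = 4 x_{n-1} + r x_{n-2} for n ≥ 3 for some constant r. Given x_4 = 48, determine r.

x_3 = 32 + 8r
x_4 = 128 + 40r
So 128 + 40r = 48, giving r = -2.

-2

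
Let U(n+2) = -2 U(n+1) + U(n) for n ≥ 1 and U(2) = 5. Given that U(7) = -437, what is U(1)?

Let U(1) = w.
U(3) = -10 + w
U(4) = 25 - 2w
U(5) = -60 + 5w
U(6) = 145 - 12w
U(7) = -350 + 29w
So -350 + 29w = -437, giving w = -3.

-3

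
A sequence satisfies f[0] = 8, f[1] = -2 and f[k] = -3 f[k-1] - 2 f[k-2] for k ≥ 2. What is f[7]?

f[2] = -3*(-2) - 2*8 = -10
f[3] = -3*(-10) - 2*(-2) = 34
f[4] = -3*34 - 2*(-10) = -82
f[5] = -3*(-82) - 2*34 = 178
f[6] = -3*178 - 2*(-82) = -370
f[7] = -3*(-370) - 2*178 = 754

754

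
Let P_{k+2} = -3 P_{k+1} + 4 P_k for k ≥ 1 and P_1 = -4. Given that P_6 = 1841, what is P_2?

Let P_2 = z.
P_3 = -16 - 3z
P_4 = 48 + 13z
P_5 = -208 - 51z
P_6 = 816 + 205z
So 816 + 205z = 1841, giving z = 5.

5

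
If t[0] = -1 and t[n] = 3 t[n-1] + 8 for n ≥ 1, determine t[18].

The fixed point is 8/(1 - 3) = -4, so t[n] + 4 = 3(t[n-1] + 4).
Hence t[n] = 3·3^n - 4.
t[18] = 3·3^{18} - 4 = 3·387420489 - 4 = 1162261463.

1162261463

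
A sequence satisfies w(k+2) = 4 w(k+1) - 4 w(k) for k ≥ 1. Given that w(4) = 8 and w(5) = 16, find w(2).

2

Rearranging, w(k-2) = (w(k) - 4 w(k-1)) / -4.
w(3) = (16 - 4(8)) / -4 = -16/-4 = 4
w(2) = (8 - 4(4)) / -4 = -8/-4 = 2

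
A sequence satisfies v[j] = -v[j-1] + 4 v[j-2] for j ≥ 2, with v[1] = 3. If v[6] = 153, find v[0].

3

Let v[0] = x.
v[2] = -3 + 4x
v[3] = 15 - 4x
v[4] = -27 + 20x
v[5] = 87 - 36x
v[6] = -195 + 116x
So -195 + 116x = 153, giving x = 3.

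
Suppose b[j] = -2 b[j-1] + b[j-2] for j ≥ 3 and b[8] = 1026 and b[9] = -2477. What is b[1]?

-5

Rearranging, b[j-2] = b[j] + 2 b[j-1].
b[7] = -2477 + 2*1026 = -425
b[6] = 1026 + 2*(-425) = 176
b[5] = -425 + 2*176 = -73
b[4] = 176 + 2*(-73) = 30
b[3] = -73 + 2*30 = -13
b[2] = 30 + 2*(-13) = 4
b[1] = -13 + 2*4 = -5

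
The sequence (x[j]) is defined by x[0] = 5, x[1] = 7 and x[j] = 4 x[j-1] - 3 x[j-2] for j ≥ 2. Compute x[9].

19687

x[2] = 4(7) - 3(5) = 13
x[3] = 4(13) - 3(7) = 31
x[4] = 4(31) - 3(13) = 85
x[5] = 4(85) - 3(31) = 247
x[6] = 4(247) - 3(85) = 733
x[7] = 4(733) - 3(247) = 2191
x[8] = 4(2191) - 3(733) = 6565
x[9] = 4(6565) - 3(2191) = 19687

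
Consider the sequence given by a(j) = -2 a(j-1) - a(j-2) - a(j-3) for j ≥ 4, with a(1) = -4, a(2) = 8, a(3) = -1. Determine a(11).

-114

a(4) = -2(-1) - 8 - (-4) = -2
a(5) = -2(-2) - (-1) - 8 = -3
a(6) = -2(-3) - (-2) - (-1) = 9
a(7) = -2(9) - (-3) - (-2) = -13
a(8) = -2(-13) - 9 - (-3) = 20
a(9) = -2(20) - (-13) - 9 = -36
a(10) = -2(-36) - 20 - (-13) = 65
a(11) = -2(65) - (-36) - 20 = -114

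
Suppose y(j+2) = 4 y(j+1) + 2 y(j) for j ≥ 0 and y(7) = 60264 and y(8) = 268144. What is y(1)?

9

Rearranging, y(j-2) = (y(j) - 4 y(j-1)) / 2.
y(6) = (268144 - 4·60264) / 2 = 27088/2 = 13544
y(5) = (60264 - 4·13544) / 2 = 6088/2 = 3044
y(4) = (13544 - 4·3044) / 2 = 1368/2 = 684
y(3) = (3044 - 4·684) / 2 = 308/2 = 154
y(2) = (684 - 4·154) / 2 = 68/2 = 34
y(1) = (154 - 4·34) / 2 = 18/2 = 9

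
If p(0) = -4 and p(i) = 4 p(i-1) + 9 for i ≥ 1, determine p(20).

The fixed point is 9/(1 - 4) = -3, so p(i) + 3 = 4(p(i-1) + 3).
Hence p(i) = -1·4^i - 3.
p(20) = -1·4^{20} - 3 = -1·1099511627776 - 3 = -1099511627779.

-1099511627779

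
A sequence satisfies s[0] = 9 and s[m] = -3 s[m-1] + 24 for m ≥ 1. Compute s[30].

The fixed point is 24/(1 + 3) = 6, so s[m] - 6 = -3(s[m-1] - 6).
Hence s[m] = 3·(-3)^m + 6.
s[30] = 3·(-3)^{30} + 6 = 3·205891132094649 + 6 = 617673396283953.

617673396283953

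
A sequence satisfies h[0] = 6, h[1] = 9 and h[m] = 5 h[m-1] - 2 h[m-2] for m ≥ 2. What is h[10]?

h[2] = 5·9 - 2·6 = 33
h[3] = 5·33 - 2·9 = 147
h[4] = 5·147 - 2·33 = 669
h[5] = 5·669 - 2·147 = 3051
h[6] = 5·3051 - 2·669 = 13917
h[7] = 5·13917 - 2·3051 = 63483
h[8] = 5·63483 - 2·13917 = 289581
h[9] = 5·289581 - 2·63483 = 1320939
h[10] = 5·1320939 - 2·289581 = 6025533

6025533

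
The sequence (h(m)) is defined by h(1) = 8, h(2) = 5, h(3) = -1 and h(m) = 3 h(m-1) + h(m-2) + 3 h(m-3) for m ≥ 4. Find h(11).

h(4) = 3(-1) + 5 + 3(8) = 26
h(5) = 3(26) + (-1) + 3(5) = 92
h(6) = 3(92) + 26 + 3(-1) = 299
h(7) = 3(299) + 92 + 3(26) = 1067
h(8) = 3(1067) + 299 + 3(92) = 3776
h(9) = 3(3776) + 1067 + 3(299) = 13292
h(10) = 3(13292) + 3776 + 3(1067) = 46853
h(11) = 3(46853) + 13292 + 3(3776) = 165179

165179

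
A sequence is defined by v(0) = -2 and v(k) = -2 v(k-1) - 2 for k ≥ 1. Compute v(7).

v(1) = -2·(-2) - 2 = 2
v(2) = -2·2 - 2 = -6
v(3) = -2·(-6) - 2 = 10
v(4) = -2·10 - 2 = -22
v(5) = -2·(-22) - 2 = 42
v(6) = -2·42 - 2 = -86
v(7) = -2·(-86) - 2 = 170

170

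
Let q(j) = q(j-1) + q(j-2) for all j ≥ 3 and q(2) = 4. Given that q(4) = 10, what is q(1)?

Let q(1) = z.
q(3) = 4 + z
q(4) = 8 + z
So 8 + z = 10, giving z = 2.

2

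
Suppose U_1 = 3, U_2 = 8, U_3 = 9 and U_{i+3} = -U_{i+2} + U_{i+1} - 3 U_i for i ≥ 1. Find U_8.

U_4 = -9 + 8 - 3(3) = -10
U_5 = -(-10) + 9 - 3(8) = -5
U_6 = -(-5) + (-10) - 3(9) = -32
U_7 = -(-32) + (-5) - 3(-10) = 57
U_8 = -57 + (-32) - 3(-5) = -74

-74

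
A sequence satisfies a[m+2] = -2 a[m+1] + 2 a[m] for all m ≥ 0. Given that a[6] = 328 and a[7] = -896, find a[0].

Rearranging, a[m-2] = (a[m] + 2 a[m-1]) / 2.
a[5] = (-896 + 2·328) / 2 = -240/2 = -120
a[4] = (328 + 2·(-120)) / 2 = 88/2 = 44
a[3] = (-120 + 2·44) / 2 = -32/2 = -16
a[2] = (44 + 2·(-16)) / 2 = 12/2 = 6
a[1] = (-16 + 2·6) / 2 = -4/2 = -2
a[0] = (6 + 2·(-2)) / 2 = 2/2 = 1

1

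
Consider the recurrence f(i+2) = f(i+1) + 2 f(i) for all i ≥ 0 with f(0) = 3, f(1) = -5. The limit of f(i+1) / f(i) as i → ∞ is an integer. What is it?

2

The characteristic equation is r^2 - r - 2 = 0, which factors as (r - 2)(r + 1) = 0.
So the roots are 2 and -1. Since |2| > |-1| and the coefficient of 2^i is non-zero, the ratio tends to 2.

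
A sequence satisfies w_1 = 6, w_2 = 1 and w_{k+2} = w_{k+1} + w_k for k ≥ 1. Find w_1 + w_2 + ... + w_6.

w_3 = 1 + 6 = 7
w_4 = 7 + 1 = 8
w_5 = 8 + 7 = 15
w_6 = 15 + 8 = 23
Sum = 6 + 1 + 7 + 8 + 15 + 23 = 60

60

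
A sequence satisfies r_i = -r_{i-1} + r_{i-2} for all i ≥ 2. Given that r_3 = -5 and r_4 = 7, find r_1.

-3

Rearranging, r_{i-2} = r_i + r_{i-1}.
r_2 = 7 + (-5) = 2
r_1 = -5 + 2 = -3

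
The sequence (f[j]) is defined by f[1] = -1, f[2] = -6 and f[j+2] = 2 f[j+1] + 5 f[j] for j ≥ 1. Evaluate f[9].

f[3] = 2*(-6) + 5*(-1) = -17
f[4] = 2*(-17) + 5*(-6) = -64
f[5] = 2*(-64) + 5*(-17) = -213
f[6] = 2*(-213) + 5*(-64) = -746
f[7] = 2*(-746) + 5*(-213) = -2557
f[8] = 2*(-2557) + 5*(-746) = -8844
f[9] = 2*(-8844) + 5*(-2557) = -30473

-30473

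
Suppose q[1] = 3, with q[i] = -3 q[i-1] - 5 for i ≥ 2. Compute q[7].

3097

q[2] = -3·3 - 5 = -14
q[3] = -3·(-14) - 5 = 37
q[4] = -3·37 - 5 = -116
q[5] = -3·(-116) - 5 = 343
q[6] = -3·343 - 5 = -1034
q[7] = -3·(-1034) - 5 = 3097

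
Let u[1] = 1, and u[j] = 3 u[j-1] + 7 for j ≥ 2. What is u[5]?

u[2] = 3(1) + 7 = 10
u[3] = 3(10) + 7 = 37
u[4] = 3(37) + 7 = 118
u[5] = 3(118) + 7 = 361

361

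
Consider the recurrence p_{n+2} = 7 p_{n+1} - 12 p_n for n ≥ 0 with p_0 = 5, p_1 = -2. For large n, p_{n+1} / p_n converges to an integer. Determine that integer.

The characteristic equation is r^2 - 7r + 12 = 0, which factors as (r - 4)(r - 3) = 0.
So the roots are 4 and 3. Since |4| > |3| and the coefficient of 4^n is non-zero, the ratio tends to 4.

4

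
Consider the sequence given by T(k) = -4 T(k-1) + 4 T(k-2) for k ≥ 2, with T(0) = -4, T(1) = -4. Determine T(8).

T(2) = -4·(-4) + 4·(-4) = 0
T(3) = -4·0 + 4·(-4) = -16
T(4) = -4·(-16) + 4·0 = 64
T(5) = -4·64 + 4·(-16) = -320
T(6) = -4·(-320) + 4·64 = 1536
T(7) = -4·1536 + 4·(-320) = -7424
T(8) = -4·(-7424) + 4·1536 = 35840

35840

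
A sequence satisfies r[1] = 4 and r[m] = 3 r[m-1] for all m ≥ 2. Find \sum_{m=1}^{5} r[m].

r[2] = 3*4 = 12
r[3] = 3*12 = 36
r[4] = 3*36 = 108
r[5] = 3*108 = 324
Sum = 4 + 12 + 36 + 108 + 324 = 484

484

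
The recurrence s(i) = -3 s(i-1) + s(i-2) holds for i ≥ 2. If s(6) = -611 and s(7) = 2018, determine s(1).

2

Rearranging, s(i-2) = s(i) + 3 s(i-1).
s(5) = 2018 + 3*(-611) = 185
s(4) = -611 + 3*185 = -56
s(3) = 185 + 3*(-56) = 17
s(2) = -56 + 3*17 = -5
s(1) = 17 + 3*(-5) = 2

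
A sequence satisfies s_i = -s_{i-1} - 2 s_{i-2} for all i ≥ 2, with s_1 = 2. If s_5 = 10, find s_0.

-2

Let s_0 = w.
s_2 = -2 - 2w
s_3 = -2 + 2w
s_4 = 6 + 2w
s_5 = -2 - 6w
So -2 - 6w = 10, giving w = -2.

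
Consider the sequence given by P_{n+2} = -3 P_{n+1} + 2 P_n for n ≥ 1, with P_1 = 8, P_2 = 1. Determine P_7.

1729

P_3 = -3(1) + 2(8) = 13
P_4 = -3(13) + 2(1) = -37
P_5 = -3(-37) + 2(13) = 137
P_6 = -3(137) + 2(-37) = -485
P_7 = -3(-485) + 2(137) = 1729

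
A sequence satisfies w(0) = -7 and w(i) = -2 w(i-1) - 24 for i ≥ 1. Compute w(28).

268435448

The fixed point is -24/(1 + 2) = -8, so w(i) + 8 = -2(w(i-1) + 8).
Hence w(i) = 1·(-2)^i - 8.
w(28) = 1·(-2)^{28} - 8 = 1·268435456 - 8 = 268435448.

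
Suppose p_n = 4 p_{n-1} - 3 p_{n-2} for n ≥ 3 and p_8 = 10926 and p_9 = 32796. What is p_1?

Rearranging, p_{n-2} = (p_n - 4 p_{n-1}) / -3.
p_7 = (32796 - 4*10926) / -3 = -10908/-3 = 3636
p_6 = (10926 - 4*3636) / -3 = -3618/-3 = 1206
p_5 = (3636 - 4*1206) / -3 = -1188/-3 = 396
p_4 = (1206 - 4*396) / -3 = -378/-3 = 126
p_3 = (396 - 4*126) / -3 = -108/-3 = 36
p_2 = (126 - 4*36) / -3 = -18/-3 = 6
p_1 = (36 - 4*6) / -3 = 12/-3 = -4

-4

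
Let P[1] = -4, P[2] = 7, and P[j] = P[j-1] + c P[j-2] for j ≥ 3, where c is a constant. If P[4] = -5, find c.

-4

P[3] = 7 - 4c
P[4] = 7 + 3c
So 7 + 3c = -5, giving c = -4.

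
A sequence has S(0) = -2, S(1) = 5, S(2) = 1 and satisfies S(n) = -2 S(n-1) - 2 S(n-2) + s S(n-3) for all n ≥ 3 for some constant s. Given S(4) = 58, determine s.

4

S(3) = -12 - 2s
S(4) = 22 + 9s
So 22 + 9s = 58, giving s = 4.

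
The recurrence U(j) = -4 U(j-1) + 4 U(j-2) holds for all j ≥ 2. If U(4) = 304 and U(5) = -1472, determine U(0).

-1

Rearranging, U(j-2) = (U(j) + 4 U(j-1)) / 4.
U(3) = (-1472 + 4*304) / 4 = -256/4 = -64
U(2) = (304 + 4*(-64)) / 4 = 48/4 = 12
U(1) = (-64 + 4*12) / 4 = -16/4 = -4
U(0) = (12 + 4*(-4)) / 4 = -4/4 = -1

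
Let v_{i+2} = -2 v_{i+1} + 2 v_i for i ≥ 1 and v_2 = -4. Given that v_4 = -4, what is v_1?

Let v_1 = x.
v_3 = 8 + 2x
v_4 = -24 - 4x
So -24 - 4x = -4, giving x = -5.

-5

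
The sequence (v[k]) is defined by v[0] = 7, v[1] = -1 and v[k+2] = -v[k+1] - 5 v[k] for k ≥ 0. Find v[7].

v[2] = -(-1) - 5·7 = -34
v[3] = -(-34) - 5·(-1) = 39
v[4] = -39 - 5·(-34) = 131
v[5] = -131 - 5·39 = -326
v[6] = -(-326) - 5·131 = -329
v[7] = -(-329) - 5·(-326) = 1959

1959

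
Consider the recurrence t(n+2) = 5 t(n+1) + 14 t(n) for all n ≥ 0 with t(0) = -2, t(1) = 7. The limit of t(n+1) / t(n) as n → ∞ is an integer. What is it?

The characteristic equation is r^2 - 5r - 14 = 0, which factors as (r - 7)(r + 2) = 0.
So the roots are 7 and -2. Since |7| > |-2| and the coefficient of 7^n is non-zero, the ratio tends to 7.

7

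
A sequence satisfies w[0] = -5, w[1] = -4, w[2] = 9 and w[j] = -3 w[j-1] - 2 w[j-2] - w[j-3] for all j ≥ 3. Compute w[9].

-1929

w[3] = -3(9) - 2(-4) - (-5) = -14
w[4] = -3(-14) - 2(9) - (-4) = 28
w[5] = -3(28) - 2(-14) - 9 = -65
w[6] = -3(-65) - 2(28) - (-14) = 153
w[7] = -3(153) - 2(-65) - 28 = -357
w[8] = -3(-357) - 2(153) - (-65) = 830
w[9] = -3(830) - 2(-357) - 153 = -1929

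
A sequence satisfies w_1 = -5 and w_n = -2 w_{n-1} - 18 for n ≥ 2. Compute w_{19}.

262138

The fixed point is -18/(1 + 2) = -6, so w_n + 6 = -2(w_{n-1} + 6).
Hence w_n = 1·(-2)^{n-1} - 6.
w_{19} = 1·(-2)^{18} - 6 = 1·262144 - 6 = 262138.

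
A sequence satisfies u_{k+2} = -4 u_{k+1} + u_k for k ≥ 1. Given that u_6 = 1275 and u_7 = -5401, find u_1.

Rearranging, u_{k-2} = u_k + 4 u_{k-1}.
u_5 = -5401 + 4*1275 = -301
u_4 = 1275 + 4*(-301) = 71
u_3 = -301 + 4*71 = -17
u_2 = 71 + 4*(-17) = 3
u_1 = -17 + 4*3 = -5

-5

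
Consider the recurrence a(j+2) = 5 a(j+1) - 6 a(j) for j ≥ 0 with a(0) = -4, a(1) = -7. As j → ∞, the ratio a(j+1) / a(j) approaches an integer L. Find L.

3

The characteristic equation is r^2 - 5r + 6 = 0, which factors as (r - 3)(r - 2) = 0.
So the roots are 3 and 2. Since |3| > |2| and the coefficient of 3^j is non-zero, the ratio tends to 3.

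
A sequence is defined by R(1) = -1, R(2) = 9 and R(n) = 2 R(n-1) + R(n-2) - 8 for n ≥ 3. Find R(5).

39

R(3) = 2·9 + (-1) - 8 = 9
R(4) = 2·9 + 9 - 8 = 19
R(5) = 2·19 + 9 - 8 = 39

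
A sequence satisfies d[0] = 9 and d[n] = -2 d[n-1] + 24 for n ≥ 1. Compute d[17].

The fixed point is 24/(1 + 2) = 8, so d[n] - 8 = -2(d[n-1] - 8).
Hence d[n] = 1·(-2)^n + 8.
d[17] = 1·(-2)^{17} + 8 = 1·-131072 + 8 = -131064.

-131064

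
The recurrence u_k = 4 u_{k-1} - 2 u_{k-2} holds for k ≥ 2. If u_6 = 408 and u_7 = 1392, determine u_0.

Rearranging, u_{k-2} = (u_k - 4 u_{k-1}) / -2.
u_5 = (1392 - 4(408)) / -2 = -240/-2 = 120
u_4 = (408 - 4(120)) / -2 = -72/-2 = 36
u_3 = (120 - 4(36)) / -2 = -24/-2 = 12
u_2 = (36 - 4(12)) / -2 = -12/-2 = 6
u_1 = (12 - 4(6)) / -2 = -12/-2 = 6
u_0 = (6 - 4(6)) / -2 = -18/-2 = 9

9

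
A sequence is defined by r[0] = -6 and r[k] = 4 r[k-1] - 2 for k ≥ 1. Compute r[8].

r[1] = 4(-6) - 2 = -26
r[2] = 4(-26) - 2 = -106
r[3] = 4(-106) - 2 = -426
r[4] = 4(-426) - 2 = -1706
r[5] = 4(-1706) - 2 = -6826
r[6] = 4(-6826) - 2 = -27306
r[7] = 4(-27306) - 2 = -109226
r[8] = 4(-109226) - 2 = -436906

-436906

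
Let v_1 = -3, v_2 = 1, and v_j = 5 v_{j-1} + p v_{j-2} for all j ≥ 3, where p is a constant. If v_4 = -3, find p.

v_3 = 5 - 3p
v_4 = 25 - 14p
So 25 - 14p = -3, giving p = 2.

2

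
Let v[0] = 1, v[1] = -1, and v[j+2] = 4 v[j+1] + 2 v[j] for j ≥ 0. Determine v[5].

v[2] = 4*(-1) + 2*1 = -2
v[3] = 4*(-2) + 2*(-1) = -10
v[4] = 4*(-10) + 2*(-2) = -44
v[5] = 4*(-44) + 2*(-10) = -196

-196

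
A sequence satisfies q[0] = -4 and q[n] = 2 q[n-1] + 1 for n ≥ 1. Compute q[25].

The fixed point is 1/(1 - 2) = -1, so q[n] + 1 = 2(q[n-1] + 1).
Hence q[n] = -3·2^n - 1.
q[25] = -3·2^{25} - 1 = -3·33554432 - 1 = -100663297.

-100663297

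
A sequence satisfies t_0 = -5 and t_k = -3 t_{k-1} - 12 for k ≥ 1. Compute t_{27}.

15251194969971

The fixed point is -12/(1 + 3) = -3, so t_k + 3 = -3(t_{k-1} + 3).
Hence t_k = -2·(-3)^k - 3.
t_{27} = -2·(-3)^{27} - 3 = -2·-7625597484987 - 3 = 15251194969971.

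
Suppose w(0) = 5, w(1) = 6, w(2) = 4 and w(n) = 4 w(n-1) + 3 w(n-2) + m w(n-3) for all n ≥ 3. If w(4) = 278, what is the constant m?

5

w(3) = 34 + 5m
w(4) = 148 + 26m
So 148 + 26m = 278, giving m = 5.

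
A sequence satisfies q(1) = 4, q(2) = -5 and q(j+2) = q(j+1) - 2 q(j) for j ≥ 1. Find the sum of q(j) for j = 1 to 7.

18

q(3) = (-5) - 2(4) = -13
q(4) = (-13) - 2(-5) = -3
q(5) = (-3) - 2(-13) = 23
q(6) = 23 - 2(-3) = 29
q(7) = 29 - 2(23) = -17
Sum = 4 + (-5) + (-13) + (-3) + 23 + 29 + (-17) = 18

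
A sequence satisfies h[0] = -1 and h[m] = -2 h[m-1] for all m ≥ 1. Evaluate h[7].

h[1] = -2*(-1) = 2
h[2] = -2*2 = -4
h[3] = -2*(-4) = 8
h[4] = -2*8 = -16
h[5] = -2*(-16) = 32
h[6] = -2*32 = -64
h[7] = -2*(-64) = 128

128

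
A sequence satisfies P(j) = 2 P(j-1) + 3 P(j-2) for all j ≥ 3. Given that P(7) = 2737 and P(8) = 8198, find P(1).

7

Rearranging, P(j-2) = (P(j) - 2 P(j-1)) / 3.
P(6) = (8198 - 2(2737)) / 3 = 2724/3 = 908
P(5) = (2737 - 2(908)) / 3 = 921/3 = 307
P(4) = (908 - 2(307)) / 3 = 294/3 = 98
P(3) = (307 - 2(98)) / 3 = 111/3 = 37
P(2) = (98 - 2(37)) / 3 = 24/3 = 8
P(1) = (37 - 2(8)) / 3 = 21/3 = 7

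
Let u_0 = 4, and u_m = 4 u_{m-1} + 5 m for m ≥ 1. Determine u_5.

u_1 = 4·4 + 5 = 21
u_2 = 4·21 + 10 = 94
u_3 = 4·94 + 15 = 391
u_4 = 4·391 + 20 = 1584
u_5 = 4·1584 + 25 = 6361

6361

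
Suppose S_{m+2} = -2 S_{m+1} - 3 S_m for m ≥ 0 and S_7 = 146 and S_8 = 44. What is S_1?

Rearranging, S_{m-2} = (S_m + 2 S_{m-1}) / -3.
S_6 = (44 + 2*146) / -3 = 336/-3 = -112
S_5 = (146 + 2*(-112)) / -3 = -78/-3 = 26
S_4 = (-112 + 2*26) / -3 = -60/-3 = 20
S_3 = (26 + 2*20) / -3 = 66/-3 = -22
S_2 = (20 + 2*(-22)) / -3 = -24/-3 = 8
S_1 = (-22 + 2*8) / -3 = -6/-3 = 2

2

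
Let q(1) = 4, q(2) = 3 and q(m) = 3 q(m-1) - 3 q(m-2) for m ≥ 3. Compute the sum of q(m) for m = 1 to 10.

238

q(3) = 3*3 - 3*4 = -3
q(4) = 3*(-3) - 3*3 = -18
q(5) = 3*(-18) - 3*(-3) = -45
q(6) = 3*(-45) - 3*(-18) = -81
q(7) = 3*(-81) - 3*(-45) = -108
q(8) = 3*(-108) - 3*(-81) = -81
q(9) = 3*(-81) - 3*(-108) = 81
q(10) = 3*81 - 3*(-81) = 486
Sum = 4 + 3 + (-3) + (-18) + (-45) + (-81) + (-108) + (-81) + 81 + 486 = 238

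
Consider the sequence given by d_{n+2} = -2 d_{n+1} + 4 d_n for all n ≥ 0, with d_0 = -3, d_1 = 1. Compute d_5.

368

d_2 = -2·1 + 4·(-3) = -14
d_3 = -2·(-14) + 4·1 = 32
d_4 = -2·32 + 4·(-14) = -120
d_5 = -2·(-120) + 4·32 = 368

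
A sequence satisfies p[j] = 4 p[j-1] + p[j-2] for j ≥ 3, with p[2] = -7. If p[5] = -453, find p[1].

Let p[1] = z.
p[3] = -28 + z
p[4] = -119 + 4z
p[5] = -504 + 17z
So -504 + 17z = -453, giving z = 3.

3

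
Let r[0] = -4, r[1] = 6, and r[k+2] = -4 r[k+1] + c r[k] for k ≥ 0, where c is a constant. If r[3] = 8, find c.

r[2] = -24 - 4c
r[3] = 96 + 22c
So 96 + 22c = 8, giving c = -4.

-4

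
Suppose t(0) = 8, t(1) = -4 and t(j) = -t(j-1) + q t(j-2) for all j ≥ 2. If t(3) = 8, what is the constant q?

t(2) = 4 + 8q
t(3) = -4 - 12q
So -4 - 12q = 8, giving q = -1.

-1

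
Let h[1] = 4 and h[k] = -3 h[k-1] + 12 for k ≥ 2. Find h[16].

The fixed point is 12/(1 + 3) = 3, so h[k] - 3 = -3(h[k-1] - 3).
Hence h[k] = 1·(-3)^{k-1} + 3.
h[16] = 1·(-3)^{15} + 3 = 1·-14348907 + 3 = -14348904.

-14348904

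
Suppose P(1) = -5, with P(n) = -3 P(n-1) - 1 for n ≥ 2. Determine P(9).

-31165

P(2) = -3·(-5) - 1 = 14
P(3) = -3·14 - 1 = -43
P(4) = -3·(-43) - 1 = 128
P(5) = -3·128 - 1 = -385
P(6) = -3·(-385) - 1 = 1154
P(7) = -3·1154 - 1 = -3463
P(8) = -3·(-3463) - 1 = 10388
P(9) = -3·10388 - 1 = -31165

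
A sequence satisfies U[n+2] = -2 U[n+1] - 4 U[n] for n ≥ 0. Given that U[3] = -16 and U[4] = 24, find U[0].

Rearranging, U[n-2] = (U[n] + 2 U[n-1]) / -4.
U[2] = (24 + 2(-16)) / -4 = -8/-4 = 2
U[1] = (-16 + 2(2)) / -4 = -12/-4 = 3
U[0] = (2 + 2(3)) / -4 = 8/-4 = -2

-2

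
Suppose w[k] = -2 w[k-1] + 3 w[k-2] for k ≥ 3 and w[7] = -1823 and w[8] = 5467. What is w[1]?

Rearranging, w[k-2] = (w[k] + 2 w[k-1]) / 3.
w[6] = (5467 + 2·(-1823)) / 3 = 1821/3 = 607
w[5] = (-1823 + 2·607) / 3 = -609/3 = -203
w[4] = (607 + 2·(-203)) / 3 = 201/3 = 67
w[3] = (-203 + 2·67) / 3 = -69/3 = -23
w[2] = (67 + 2·(-23)) / 3 = 21/3 = 7
w[1] = (-23 + 2·7) / 3 = -9/3 = -3

-3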